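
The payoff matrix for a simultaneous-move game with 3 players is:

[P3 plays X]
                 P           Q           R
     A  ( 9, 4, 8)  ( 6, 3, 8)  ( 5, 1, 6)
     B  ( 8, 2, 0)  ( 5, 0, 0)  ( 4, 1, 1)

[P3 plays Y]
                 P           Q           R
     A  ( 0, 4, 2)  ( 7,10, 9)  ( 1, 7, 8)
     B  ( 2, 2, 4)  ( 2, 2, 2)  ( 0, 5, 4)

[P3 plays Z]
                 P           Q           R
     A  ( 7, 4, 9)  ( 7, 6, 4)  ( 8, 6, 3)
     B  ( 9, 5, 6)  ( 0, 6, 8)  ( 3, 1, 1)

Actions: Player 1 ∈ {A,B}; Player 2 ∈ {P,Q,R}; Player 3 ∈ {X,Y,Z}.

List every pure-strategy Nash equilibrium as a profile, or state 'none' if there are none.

(A,P,X): not NE [P3→Z gives 9>8]
(A,P,Y): not NE [P1→B gives 2>0; P2→Q gives 10>4; P3→Z gives 9>2]
(A,P,Z): not NE [P1→B gives 9>7; P2→R gives 6>4]
(A,Q,X): not NE [P2→P gives 4>3; P3→Y gives 9>8]
(A,Q,Y): NE
(A,Q,Z): not NE [P3→Y gives 9>4]
(A,R,X): not NE [P2→P gives 4>1; P3→Y gives 8>6]
(A,R,Y): not NE [P2→Q gives 10>7]
(A,R,Z): not NE [P3→Y gives 8>3]
(B,P,X): not NE [P1→A gives 9>8; P3→Z gives 6>0]
(B,P,Y): not NE [P2→R gives 5>2; P3→Z gives 6>4]
(B,P,Z): not NE [P2→Q gives 6>5]
(B,Q,X): not NE [P1→A gives 6>5; P2→P gives 2>0; P3→Z gives 8>0]
(B,Q,Y): not NE [P1→A gives 7>2; P2→R gives 5>2; P3→Z gives 8>2]
(B,Q,Z): not NE [P1→A gives 7>0]
(B,R,X): not NE [P1→A gives 5>4; P2→P gives 2>1; P3→Y gives 4>1]
(B,R,Y): not NE [P1→A gives 1>0]
(B,R,Z): not NE [P1→A gives 8>3; P2→Q gives 6>1; P3→Y gives 4>1]

NE set: (A,Q,Y)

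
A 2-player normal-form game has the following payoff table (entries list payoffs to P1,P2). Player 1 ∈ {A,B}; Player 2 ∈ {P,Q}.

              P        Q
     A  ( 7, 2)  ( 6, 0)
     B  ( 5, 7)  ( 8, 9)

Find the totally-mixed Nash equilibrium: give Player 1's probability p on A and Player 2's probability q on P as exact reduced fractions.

P1 indiff ⇒ q·7+(1-q)·6 = q·5+(1-q)·8 ⇒ q(2) = (1-q)(2) ⇒ q = 1/2
P2 indiff ⇒ p·2+(1-p)·7 = p·0+(1-p)·9 ⇒ p(2) = (1-p)(2) ⇒ p = 1/2

p=1/2, q=1/2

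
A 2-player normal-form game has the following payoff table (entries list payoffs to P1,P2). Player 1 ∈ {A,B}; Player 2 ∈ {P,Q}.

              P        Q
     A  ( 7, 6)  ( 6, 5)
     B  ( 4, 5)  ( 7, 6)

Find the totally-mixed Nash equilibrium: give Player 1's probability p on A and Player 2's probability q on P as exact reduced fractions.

P1 indiff ⇒ q·7+(1-q)·6 = q·4+(1-q)·7 ⇒ q(3) = (1-q)(1) ⇒ q = 1/4
P2 indiff ⇒ p·6+(1-p)·5 = p·5+(1-p)·6 ⇒ p(1) = (1-p)(1) ⇒ p = 1/2

P1 mixes 1/2 on A; P2 mixes 1/4 on P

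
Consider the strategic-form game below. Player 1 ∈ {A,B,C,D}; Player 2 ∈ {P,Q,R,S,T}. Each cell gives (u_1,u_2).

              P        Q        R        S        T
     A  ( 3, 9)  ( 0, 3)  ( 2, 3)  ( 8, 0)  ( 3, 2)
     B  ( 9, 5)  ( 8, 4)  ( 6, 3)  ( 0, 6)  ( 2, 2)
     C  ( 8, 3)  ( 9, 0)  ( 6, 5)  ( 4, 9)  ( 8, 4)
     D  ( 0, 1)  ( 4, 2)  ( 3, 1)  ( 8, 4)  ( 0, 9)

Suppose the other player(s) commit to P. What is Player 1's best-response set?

u_1(A vs P) = 3
u_1(B vs P) = 9
u_1(C vs P) = 8
u_1(D vs P) = 0
max payoff 9 at {B}

BR_1 = {B}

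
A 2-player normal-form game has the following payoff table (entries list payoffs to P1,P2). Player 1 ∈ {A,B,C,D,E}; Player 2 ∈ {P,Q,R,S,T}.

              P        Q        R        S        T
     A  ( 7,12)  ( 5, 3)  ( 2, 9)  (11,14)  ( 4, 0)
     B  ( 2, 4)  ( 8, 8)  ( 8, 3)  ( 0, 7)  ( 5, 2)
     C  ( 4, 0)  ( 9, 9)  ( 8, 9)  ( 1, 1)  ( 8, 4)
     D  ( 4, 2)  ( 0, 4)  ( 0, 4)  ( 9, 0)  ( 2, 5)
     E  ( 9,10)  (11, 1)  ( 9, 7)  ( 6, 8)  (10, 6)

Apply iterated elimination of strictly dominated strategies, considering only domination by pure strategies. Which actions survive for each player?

IESDS → P1:{A,E} P2:{P,S}

P1 drop B (E beats it: P:9>2 Q:11>8 R:9>8 S:6>0 T:10>5)
P1 drop C (E beats it: P:9>4 Q:11>9 R:9>8 S:6>1 T:10>8)
P1 drop D (A beats it: P:7>4 Q:5>0 R:2>0 S:11>9 T:4>2)
P2 drop Q (P beats it: A:12>3 E:10>1)
P2 drop R (P beats it: A:12>9 E:10>7)
P2 drop T (P beats it: A:12>0 E:10>6)
P1→{A,E} P2→{P,S}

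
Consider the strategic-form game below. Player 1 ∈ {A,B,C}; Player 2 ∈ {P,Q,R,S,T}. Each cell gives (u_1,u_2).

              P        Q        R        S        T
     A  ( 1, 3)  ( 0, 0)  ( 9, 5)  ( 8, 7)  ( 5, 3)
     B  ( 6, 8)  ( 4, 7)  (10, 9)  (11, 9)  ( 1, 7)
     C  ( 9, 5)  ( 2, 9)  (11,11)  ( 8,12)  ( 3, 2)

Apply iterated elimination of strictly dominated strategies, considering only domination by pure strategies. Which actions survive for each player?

P2 drop P (R beats it: A:5>3 B:9>8 C:11>5)
P2 drop Q (R beats it: A:5>0 B:9>7 C:11>9)
P2 drop T (R beats it: A:5>3 B:9>7 C:11>2)
P1 drop A (B beats it: R:10>9 S:11>8)
P1→{B,C} P2→{R,S}

Survivors P1:{B,C} P2:{R,S}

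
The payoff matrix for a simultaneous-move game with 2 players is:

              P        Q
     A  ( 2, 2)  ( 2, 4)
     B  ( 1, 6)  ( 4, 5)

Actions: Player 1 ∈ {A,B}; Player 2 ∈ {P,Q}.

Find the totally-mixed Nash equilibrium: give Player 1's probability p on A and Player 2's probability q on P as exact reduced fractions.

P1 mixes 1/3 on A; P2 mixes 2/3 on P

P1 indiff ⇒ q·2+(1-q)·2 = q·1+(1-q)·4 ⇒ q(1) = (1-q)(2) ⇒ q = 2/3
P2 indiff ⇒ p·2+(1-p)·6 = p·4+(1-p)·5 ⇒ p(-2) = (1-p)(-1) ⇒ p = 1/3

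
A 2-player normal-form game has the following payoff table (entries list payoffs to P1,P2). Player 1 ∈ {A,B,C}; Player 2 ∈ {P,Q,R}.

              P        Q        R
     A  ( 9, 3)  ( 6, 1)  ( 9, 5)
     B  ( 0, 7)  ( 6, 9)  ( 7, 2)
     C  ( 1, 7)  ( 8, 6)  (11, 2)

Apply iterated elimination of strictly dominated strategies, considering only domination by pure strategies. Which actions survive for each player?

Survivors P1:{A,C} P2:{P,R}

P1 drop B (C beats it: P:1>0 Q:8>6 R:11>7)
P2 drop Q (P beats it: A:3>1 C:7>6)
P1→{A,C} P2→{P,R}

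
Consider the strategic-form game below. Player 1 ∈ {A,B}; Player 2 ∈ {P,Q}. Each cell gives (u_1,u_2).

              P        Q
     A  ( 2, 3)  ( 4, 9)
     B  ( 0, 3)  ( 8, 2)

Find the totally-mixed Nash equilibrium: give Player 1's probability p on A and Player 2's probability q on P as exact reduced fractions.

P1 indiff ⇒ q·2+(1-q)·4 = q·0+(1-q)·8 ⇒ q(2) = (1-q)(4) ⇒ q = 2/3
P2 indiff ⇒ p·3+(1-p)·3 = p·9+(1-p)·2 ⇒ p(-6) = (1-p)(-1) ⇒ p = 1/7

p=1/7, q=2/3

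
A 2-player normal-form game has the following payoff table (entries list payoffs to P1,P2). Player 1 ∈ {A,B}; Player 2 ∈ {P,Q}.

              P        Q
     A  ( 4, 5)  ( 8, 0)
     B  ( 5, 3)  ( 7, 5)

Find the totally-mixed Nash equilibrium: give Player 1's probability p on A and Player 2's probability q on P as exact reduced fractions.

P1 indiff ⇒ q·4+(1-q)·8 = q·5+(1-q)·7 ⇒ q(-1) = (1-q)(-1) ⇒ q = 1/2
P2 indiff ⇒ p·5+(1-p)·3 = p·0+(1-p)·5 ⇒ p(5) = (1-p)(2) ⇒ p = 2/7

p=2/7, q=1/2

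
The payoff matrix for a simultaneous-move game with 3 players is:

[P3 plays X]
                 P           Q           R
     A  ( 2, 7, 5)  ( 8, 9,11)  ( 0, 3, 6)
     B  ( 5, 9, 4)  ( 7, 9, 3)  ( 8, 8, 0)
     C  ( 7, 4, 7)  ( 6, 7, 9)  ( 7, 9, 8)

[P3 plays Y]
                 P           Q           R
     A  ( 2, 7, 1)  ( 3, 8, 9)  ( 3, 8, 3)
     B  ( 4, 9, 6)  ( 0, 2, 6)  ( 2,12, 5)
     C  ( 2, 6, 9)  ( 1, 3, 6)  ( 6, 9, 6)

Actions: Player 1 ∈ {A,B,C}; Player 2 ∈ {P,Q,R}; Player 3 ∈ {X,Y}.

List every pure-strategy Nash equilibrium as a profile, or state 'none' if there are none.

(A,P,X): not NE [P1→C gives 7>2; P2→Q gives 9>7]
(A,P,Y): not NE [P1→B gives 4>2; P2→R gives 8>7; P3→X gives 5>1]
(A,Q,X): NE
(A,Q,Y): not NE [P3→X gives 11>9]
(A,R,X): not NE [P1→B gives 8>0; P2→Q gives 9>3]
(A,R,Y): not NE [P1→C gives 6>3; P3→X gives 6>3]
(B,P,X): not NE [P1→C gives 7>5; P3→Y gives 6>4]
(B,P,Y): not NE [P2→R gives 12>9]
(B,Q,X): not NE [P1→A gives 8>7; P3→Y gives 6>3]
(B,Q,Y): not NE [P1→A gives 3>0; P2→R gives 12>2]
(B,R,X): not NE [P2→Q gives 9>8; P3→Y gives 5>0]
(B,R,Y): not NE [P1→C gives 6>2]
(C,P,X): not NE [P2→R gives 9>4; P3→Y gives 9>7]
(C,P,Y): not NE [P1→B gives 4>2; P2→R gives 9>6]
(C,Q,X): not NE [P1→A gives 8>6; P2→R gives 9>7]
(C,Q,Y): not NE [P1→A gives 3>1; P2→R gives 9>3; P3→X gives 9>6]
(C,R,X): not NE [P1→B gives 8>7]
(C,R,Y): not NE [P3→X gives 8>6]

PSNE = {(A,Q,X)}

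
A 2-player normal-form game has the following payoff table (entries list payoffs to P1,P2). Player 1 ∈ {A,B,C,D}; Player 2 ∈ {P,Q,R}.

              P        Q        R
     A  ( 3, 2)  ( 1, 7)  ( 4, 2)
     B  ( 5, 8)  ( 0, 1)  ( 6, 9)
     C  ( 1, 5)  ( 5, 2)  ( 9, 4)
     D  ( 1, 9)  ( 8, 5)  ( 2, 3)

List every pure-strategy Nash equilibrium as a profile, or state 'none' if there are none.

Equilibria: none

(A,P): not NE [P1→B gives 5>3; P2→Q gives 7>2]
(A,Q): not NE [P1→D gives 8>1]
(A,R): not NE [P1→C gives 9>4; P2→Q gives 7>2]
(B,P): not NE [P2→R gives 9>8]
(B,Q): not NE [P1→D gives 8>0; P2→R gives 9>1]
(B,R): not NE [P1→C gives 9>6]
(C,P): not NE [P1→B gives 5>1]
(C,Q): not NE [P1→D gives 8>5; P2→P gives 5>2]
(C,R): not NE [P2→P gives 5>4]
(D,P): not NE [P1→B gives 5>1]
(D,Q): not NE [P2→P gives 9>5]
(D,R): not NE [P1→C gives 9>2; P2→P gives 9>3]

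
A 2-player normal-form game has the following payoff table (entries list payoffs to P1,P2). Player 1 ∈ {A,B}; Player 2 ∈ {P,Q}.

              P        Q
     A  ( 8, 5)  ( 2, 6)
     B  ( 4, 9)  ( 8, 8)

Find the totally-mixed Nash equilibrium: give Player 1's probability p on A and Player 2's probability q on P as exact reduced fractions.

P1 indiff ⇒ q·8+(1-q)·2 = q·4+(1-q)·8 ⇒ q(4) = (1-q)(6) ⇒ q = 3/5
P2 indiff ⇒ p·5+(1-p)·9 = p·6+(1-p)·8 ⇒ p(-1) = (1-p)(-1) ⇒ p = 1/2

p=1/2, q=3/5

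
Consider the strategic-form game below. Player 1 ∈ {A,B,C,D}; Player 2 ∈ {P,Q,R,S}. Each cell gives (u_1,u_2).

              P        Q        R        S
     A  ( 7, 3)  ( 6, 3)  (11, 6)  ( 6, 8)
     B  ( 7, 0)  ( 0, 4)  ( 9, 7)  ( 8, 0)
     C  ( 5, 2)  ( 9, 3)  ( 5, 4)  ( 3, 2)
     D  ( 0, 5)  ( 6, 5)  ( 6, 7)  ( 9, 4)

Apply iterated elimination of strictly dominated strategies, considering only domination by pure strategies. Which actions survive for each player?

P2 drop P (R beats it: A:6>3 B:7>0 C:4>2 D:7>5)
P2 drop Q (R beats it: A:6>3 B:7>4 C:4>3 D:7>5)
P1 drop C (A beats it: R:11>5 S:6>3)
P1→{A,B,D} P2→{R,S}

IESDS → P1:{A,B,D} P2:{R,S}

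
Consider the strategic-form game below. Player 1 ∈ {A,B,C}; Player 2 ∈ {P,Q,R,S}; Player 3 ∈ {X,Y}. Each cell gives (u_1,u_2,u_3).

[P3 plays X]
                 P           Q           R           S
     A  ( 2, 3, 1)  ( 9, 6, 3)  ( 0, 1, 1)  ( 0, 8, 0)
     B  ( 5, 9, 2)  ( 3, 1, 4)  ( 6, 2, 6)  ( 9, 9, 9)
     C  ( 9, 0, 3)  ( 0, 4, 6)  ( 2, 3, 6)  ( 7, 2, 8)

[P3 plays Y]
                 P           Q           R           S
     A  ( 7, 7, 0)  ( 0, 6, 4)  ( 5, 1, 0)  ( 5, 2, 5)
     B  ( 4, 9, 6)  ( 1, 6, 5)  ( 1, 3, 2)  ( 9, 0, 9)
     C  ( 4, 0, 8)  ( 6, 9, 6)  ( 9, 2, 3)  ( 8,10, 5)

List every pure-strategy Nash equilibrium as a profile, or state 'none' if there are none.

(A,P,X): not NE [P1→C gives 9>2; P2→S gives 8>3]
(A,P,Y): not NE [P3→X gives 1>0]
(A,Q,X): not NE [P2→S gives 8>6; P3→Y gives 4>3]
(A,Q,Y): not NE [P1→C gives 6>0; P2→P gives 7>6]
(A,R,X): not NE [P1→B gives 6>0; P2→S gives 8>1]
(A,R,Y): not NE [P1→C gives 9>5; P2→P gives 7>1; P3→X gives 1>0]
(A,S,X): not NE [P1→B gives 9>0; P3→Y gives 5>0]
(A,S,Y): not NE [P1→B gives 9>5; P2→P gives 7>2]
(B,P,X): not NE [P1→C gives 9>5; P3→Y gives 6>2]
(B,P,Y): not NE [P1→A gives 7>4]
(B,Q,X): not NE [P1→A gives 9>3; P2→S gives 9>1; P3→Y gives 5>4]
(B,Q,Y): not NE [P1→C gives 6>1; P2→P gives 9>6]
(B,R,X): not NE [P2→S gives 9>2]
(B,R,Y): not NE [P1→C gives 9>1; P2→P gives 9>3; P3→X gives 6>2]
(B,S,X): NE
(B,S,Y): not NE [P2→P gives 9>0]
(C,P,X): not NE [P2→Q gives 4>0; P3→Y gives 8>3]
(C,P,Y): not NE [P1→A gives 7>4; P2→S gives 10>0]
(C,Q,X): not NE [P1→A gives 9>0]
(C,Q,Y): not NE [P2→S gives 10>9]
(C,R,X): not NE [P1→B gives 6>2; P2→Q gives 4>3]
(C,R,Y): not NE [P2→S gives 10>2; P3→X gives 6>3]
(C,S,X): not NE [P1→B gives 9>7; P2→Q gives 4>2]
(C,S,Y): not NE [P1→B gives 9>8; P3→X gives 8>5]

PSNE = {(B,S,X)}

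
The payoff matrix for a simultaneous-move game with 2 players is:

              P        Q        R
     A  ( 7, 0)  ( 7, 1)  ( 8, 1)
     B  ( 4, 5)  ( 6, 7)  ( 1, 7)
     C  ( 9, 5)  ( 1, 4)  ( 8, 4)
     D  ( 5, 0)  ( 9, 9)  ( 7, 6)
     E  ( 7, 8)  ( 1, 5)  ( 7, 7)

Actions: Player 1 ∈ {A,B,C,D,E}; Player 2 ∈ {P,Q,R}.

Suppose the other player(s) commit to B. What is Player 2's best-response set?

argmax u_2 = {Q,R}

u_2(P vs B) = 5
u_2(Q vs B) = 7
u_2(R vs B) = 7
max payoff 7 at {Q,R}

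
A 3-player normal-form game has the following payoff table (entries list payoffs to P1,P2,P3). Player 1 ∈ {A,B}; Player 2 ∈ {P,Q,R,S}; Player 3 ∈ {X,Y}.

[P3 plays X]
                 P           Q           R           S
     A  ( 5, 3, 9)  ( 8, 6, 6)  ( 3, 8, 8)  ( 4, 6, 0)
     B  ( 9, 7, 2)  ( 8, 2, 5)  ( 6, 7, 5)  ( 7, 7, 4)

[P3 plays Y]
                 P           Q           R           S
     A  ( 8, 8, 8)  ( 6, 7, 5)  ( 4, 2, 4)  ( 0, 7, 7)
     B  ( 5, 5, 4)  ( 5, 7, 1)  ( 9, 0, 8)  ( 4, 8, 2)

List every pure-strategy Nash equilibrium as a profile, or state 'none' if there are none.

(A,P,X): not NE [P1→B gives 9>5; P2→R gives 8>3]
(A,P,Y): not NE [P3→X gives 9>8]
(A,Q,X): not NE [P2→R gives 8>6]
(A,Q,Y): not NE [P2→P gives 8>7; P3→X gives 6>5]
(A,R,X): not NE [P1→B gives 6>3]
(A,R,Y): not NE [P1→B gives 9>4; P2→P gives 8>2; P3→X gives 8>4]
(A,S,X): not NE [P1→B gives 7>4; P2→R gives 8>6; P3→Y gives 7>0]
(A,S,Y): not NE [P1→B gives 4>0; P2→P gives 8>7]
(B,P,X): not NE [P3→Y gives 4>2]
(B,P,Y): not NE [P1→A gives 8>5; P2→S gives 8>5]
(B,Q,X): not NE [P2→S gives 7>2]
(B,Q,Y): not NE [P1→A gives 6>5; P2→S gives 8>7; P3→X gives 5>1]
(B,R,X): not NE [P3→Y gives 8>5]
(B,R,Y): not NE [P2→S gives 8>0]
(B,S,X): NE
(B,S,Y): not NE [P3→X gives 4>2]

Nash profiles: (B,S,X)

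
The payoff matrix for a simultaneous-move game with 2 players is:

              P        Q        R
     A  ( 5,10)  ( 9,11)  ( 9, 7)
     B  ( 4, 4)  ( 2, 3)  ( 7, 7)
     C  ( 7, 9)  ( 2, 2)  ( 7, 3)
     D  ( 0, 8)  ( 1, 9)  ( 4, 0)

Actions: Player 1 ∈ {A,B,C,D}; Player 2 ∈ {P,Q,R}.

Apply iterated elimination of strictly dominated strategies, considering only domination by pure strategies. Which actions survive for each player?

P1 drop B (A beats it: P:5>4 Q:9>2 R:9>7)
P1 drop D (A beats it: P:5>0 Q:9>1 R:9>4)
P2 drop R (P beats it: A:10>7 C:9>3)
P1→{A,C} P2→{P,Q}

Survivors P1:{A,C} P2:{P,Q}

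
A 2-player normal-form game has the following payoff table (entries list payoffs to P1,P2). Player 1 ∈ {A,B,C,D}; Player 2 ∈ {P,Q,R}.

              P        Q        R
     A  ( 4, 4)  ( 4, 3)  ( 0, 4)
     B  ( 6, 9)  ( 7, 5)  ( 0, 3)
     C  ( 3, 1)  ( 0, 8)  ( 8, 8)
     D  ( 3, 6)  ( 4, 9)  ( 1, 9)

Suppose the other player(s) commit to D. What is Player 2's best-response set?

u_2(P vs D) = 6
u_2(Q vs D) = 9
u_2(R vs D) = 9
max payoff 9 at {Q,R}

P2 best: {Q,R}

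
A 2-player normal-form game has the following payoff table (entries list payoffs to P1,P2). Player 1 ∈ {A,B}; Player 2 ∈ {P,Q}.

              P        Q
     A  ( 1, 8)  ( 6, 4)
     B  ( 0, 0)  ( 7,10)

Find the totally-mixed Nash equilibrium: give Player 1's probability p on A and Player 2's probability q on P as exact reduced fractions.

p=5/7, q=1/2

P1 indiff ⇒ q·1+(1-q)·6 = q·0+(1-q)·7 ⇒ q(1) = (1-q)(1) ⇒ q = 1/2
P2 indiff ⇒ p·8+(1-p)·0 = p·4+(1-p)·10 ⇒ p(4) = (1-p)(10) ⇒ p = 5/7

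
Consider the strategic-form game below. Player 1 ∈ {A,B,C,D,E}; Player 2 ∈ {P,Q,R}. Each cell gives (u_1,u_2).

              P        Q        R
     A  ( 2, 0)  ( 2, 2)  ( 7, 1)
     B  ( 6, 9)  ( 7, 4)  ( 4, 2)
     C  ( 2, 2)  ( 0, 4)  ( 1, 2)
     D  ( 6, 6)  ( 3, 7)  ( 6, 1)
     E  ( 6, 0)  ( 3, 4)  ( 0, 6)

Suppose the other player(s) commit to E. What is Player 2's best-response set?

argmax u_2 = {R}

u_2(P vs E) = 0
u_2(Q vs E) = 4
u_2(R vs E) = 6
max payoff 6 at {R}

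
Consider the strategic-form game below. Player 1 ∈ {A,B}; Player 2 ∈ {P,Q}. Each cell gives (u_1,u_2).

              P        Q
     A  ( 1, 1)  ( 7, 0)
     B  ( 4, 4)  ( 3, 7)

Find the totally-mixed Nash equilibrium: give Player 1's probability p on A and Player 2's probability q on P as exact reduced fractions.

p=3/4, q=4/7

P1 indiff ⇒ q·1+(1-q)·7 = q·4+(1-q)·3 ⇒ q(-3) = (1-q)(-4) ⇒ q = 4/7
P2 indiff ⇒ p·1+(1-p)·4 = p·0+(1-p)·7 ⇒ p(1) = (1-p)(3) ⇒ p = 3/4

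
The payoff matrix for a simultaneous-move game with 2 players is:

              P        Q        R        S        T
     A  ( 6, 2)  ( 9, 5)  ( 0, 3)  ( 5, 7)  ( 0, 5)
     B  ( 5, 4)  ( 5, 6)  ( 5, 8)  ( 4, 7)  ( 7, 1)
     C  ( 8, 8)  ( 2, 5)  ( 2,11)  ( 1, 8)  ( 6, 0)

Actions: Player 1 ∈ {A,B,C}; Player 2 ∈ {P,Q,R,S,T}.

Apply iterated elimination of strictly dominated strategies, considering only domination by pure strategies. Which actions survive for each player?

P2 drop P (R beats it: A:3>2 B:8>4 C:11>8)
P1 drop C (B beats it: Q:5>2 R:5>2 S:4>1 T:7>6)
P2 drop Q (S beats it: A:7>5 B:7>6)
P2 drop T (S beats it: A:7>5 B:7>1)
P1→{A,B} P2→{R,S}

Remaining: P1:{A,B} P2:{R,S}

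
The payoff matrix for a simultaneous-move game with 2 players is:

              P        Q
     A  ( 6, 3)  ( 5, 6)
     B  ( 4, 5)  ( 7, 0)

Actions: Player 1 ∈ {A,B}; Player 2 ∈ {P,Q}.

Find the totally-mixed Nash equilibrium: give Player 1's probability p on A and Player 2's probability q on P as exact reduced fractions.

P1 mixes 5/8 on A; P2 mixes 1/2 on P

P1 indiff ⇒ q·6+(1-q)·5 = q·4+(1-q)·7 ⇒ q(2) = (1-q)(2) ⇒ q = 1/2
P2 indiff ⇒ p·3+(1-p)·5 = p·6+(1-p)·0 ⇒ p(-3) = (1-p)(-5) ⇒ p = 5/8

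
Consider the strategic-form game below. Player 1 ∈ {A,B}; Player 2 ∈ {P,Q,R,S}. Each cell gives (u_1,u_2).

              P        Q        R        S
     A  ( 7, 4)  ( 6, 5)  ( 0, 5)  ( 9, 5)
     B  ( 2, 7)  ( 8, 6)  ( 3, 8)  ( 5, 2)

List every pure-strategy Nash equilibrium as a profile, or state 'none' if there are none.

(A,P): not NE [P2→S gives 5>4]
(A,Q): not NE [P1→B gives 8>6]
(A,R): not NE [P1→B gives 3>0]
(A,S): NE
(B,P): not NE [P1→A gives 7>2; P2→R gives 8>7]
(B,Q): not NE [P2→R gives 8>6]
(B,R): NE
(B,S): not NE [P1→A gives 9>5; P2→R gives 8>2]

PSNE = {(A,S), (B,R)}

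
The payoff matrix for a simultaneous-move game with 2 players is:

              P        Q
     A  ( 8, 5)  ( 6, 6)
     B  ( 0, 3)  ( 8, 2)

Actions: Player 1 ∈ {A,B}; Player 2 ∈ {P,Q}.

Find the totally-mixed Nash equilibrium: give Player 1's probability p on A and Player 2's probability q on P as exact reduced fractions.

p=1/2, q=1/5

P1 indiff ⇒ q·8+(1-q)·6 = q·0+(1-q)·8 ⇒ q(8) = (1-q)(2) ⇒ q = 1/5
P2 indiff ⇒ p·5+(1-p)·3 = p·6+(1-p)·2 ⇒ p(-1) = (1-p)(-1) ⇒ p = 1/2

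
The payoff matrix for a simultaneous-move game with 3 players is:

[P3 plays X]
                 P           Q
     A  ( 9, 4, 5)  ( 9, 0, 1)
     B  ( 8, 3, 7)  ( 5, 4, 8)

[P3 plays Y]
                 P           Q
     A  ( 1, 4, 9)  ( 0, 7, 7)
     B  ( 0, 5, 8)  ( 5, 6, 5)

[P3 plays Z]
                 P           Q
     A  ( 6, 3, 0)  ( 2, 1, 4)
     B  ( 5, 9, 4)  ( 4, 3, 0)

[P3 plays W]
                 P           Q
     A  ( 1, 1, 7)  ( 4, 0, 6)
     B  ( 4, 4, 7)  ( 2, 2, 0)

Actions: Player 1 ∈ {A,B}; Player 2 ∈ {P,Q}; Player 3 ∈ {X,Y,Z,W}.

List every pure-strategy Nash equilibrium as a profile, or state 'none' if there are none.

PSNE: ∅

(A,P,X): not NE [P3→Y gives 9>5]
(A,P,Y): not NE [P2→Q gives 7>4]
(A,P,Z): not NE [P3→Y gives 9>0]
(A,P,W): not NE [P1→B gives 4>1; P3→Y gives 9>7]
(A,Q,X): not NE [P2→P gives 4>0; P3→Y gives 7>1]
(A,Q,Y): not NE [P1→B gives 5>0]
(A,Q,Z): not NE [P1→B gives 4>2; P2→P gives 3>1; P3→Y gives 7>4]
(A,Q,W): not NE [P2→P gives 1>0; P3→Y gives 7>6]
(B,P,X): not NE [P1→A gives 9>8; P2→Q gives 4>3; P3→Y gives 8>7]
(B,P,Y): not NE [P1→A gives 1>0; P2→Q gives 6>5]
(B,P,Z): not NE [P1→A gives 6>5; P3→Y gives 8>4]
(B,P,W): not NE [P3→Y gives 8>7]
(B,Q,X): not NE [P1→A gives 9>5]
(B,Q,Y): not NE [P3→X gives 8>5]
(B,Q,Z): not NE [P2→P gives 9>3; P3→X gives 8>0]
(B,Q,W): not NE [P1→A gives 4>2; P2→P gives 4>2; P3→X gives 8>0]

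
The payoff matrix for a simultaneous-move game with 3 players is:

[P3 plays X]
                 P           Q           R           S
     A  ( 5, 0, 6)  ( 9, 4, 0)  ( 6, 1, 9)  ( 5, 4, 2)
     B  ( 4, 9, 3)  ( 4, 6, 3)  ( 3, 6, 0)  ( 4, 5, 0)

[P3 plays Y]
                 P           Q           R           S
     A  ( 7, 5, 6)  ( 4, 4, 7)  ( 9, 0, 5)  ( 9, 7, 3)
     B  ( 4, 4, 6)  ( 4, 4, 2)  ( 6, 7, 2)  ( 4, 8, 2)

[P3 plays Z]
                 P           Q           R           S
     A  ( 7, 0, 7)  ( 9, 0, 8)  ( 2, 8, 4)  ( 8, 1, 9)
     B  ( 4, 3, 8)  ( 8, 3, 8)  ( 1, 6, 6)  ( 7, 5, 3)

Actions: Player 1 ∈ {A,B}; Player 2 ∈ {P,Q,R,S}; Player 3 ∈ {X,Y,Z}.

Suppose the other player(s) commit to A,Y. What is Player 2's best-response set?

u_2(P vs A,Y) = 5
u_2(Q vs A,Y) = 4
u_2(R vs A,Y) = 0
u_2(S vs A,Y) = 7
max payoff 7 at {S}

P2 best: {S}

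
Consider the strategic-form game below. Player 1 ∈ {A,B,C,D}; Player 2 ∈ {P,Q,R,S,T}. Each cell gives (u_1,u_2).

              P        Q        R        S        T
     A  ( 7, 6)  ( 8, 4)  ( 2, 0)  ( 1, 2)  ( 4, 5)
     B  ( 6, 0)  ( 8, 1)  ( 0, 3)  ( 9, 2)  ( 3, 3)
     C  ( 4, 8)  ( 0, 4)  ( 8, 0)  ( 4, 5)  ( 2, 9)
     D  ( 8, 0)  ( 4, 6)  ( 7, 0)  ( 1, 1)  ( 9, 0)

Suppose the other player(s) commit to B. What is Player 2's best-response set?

P2 best: {R,T}

u_2(P vs B) = 0
u_2(Q vs B) = 1
u_2(R vs B) = 3
u_2(S vs B) = 2
u_2(T vs B) = 3
max payoff 3 at {R,T}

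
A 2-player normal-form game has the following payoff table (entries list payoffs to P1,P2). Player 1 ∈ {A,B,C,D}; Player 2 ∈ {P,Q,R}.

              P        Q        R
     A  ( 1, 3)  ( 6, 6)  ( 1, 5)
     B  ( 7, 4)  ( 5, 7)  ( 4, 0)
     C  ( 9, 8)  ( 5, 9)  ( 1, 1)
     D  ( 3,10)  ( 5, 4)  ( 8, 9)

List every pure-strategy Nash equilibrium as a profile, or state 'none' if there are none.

NE set: (A,Q)

(A,P): not NE [P1→C gives 9>1; P2→Q gives 6>3]
(A,Q): NE
(A,R): not NE [P1→D gives 8>1; P2→Q gives 6>5]
(B,P): not NE [P1→C gives 9>7; P2→Q gives 7>4]
(B,Q): not NE [P1→A gives 6>5]
(B,R): not NE [P1→D gives 8>4; P2→Q gives 7>0]
(C,P): not NE [P2→Q gives 9>8]
(C,Q): not NE [P1→A gives 6>5]
(C,R): not NE [P1→D gives 8>1; P2→Q gives 9>1]
(D,P): not NE [P1→C gives 9>3]
(D,Q): not NE [P1→A gives 6>5; P2→P gives 10>4]
(D,R): not NE [P2→P gives 10>9]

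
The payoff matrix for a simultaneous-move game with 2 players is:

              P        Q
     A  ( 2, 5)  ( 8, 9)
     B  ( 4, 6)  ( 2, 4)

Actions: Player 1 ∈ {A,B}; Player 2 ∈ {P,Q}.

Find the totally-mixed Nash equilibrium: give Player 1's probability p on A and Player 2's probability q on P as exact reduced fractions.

P1 indiff ⇒ q·2+(1-q)·8 = q·4+(1-q)·2 ⇒ q(-2) = (1-q)(-6) ⇒ q = 3/4
P2 indiff ⇒ p·5+(1-p)·6 = p·9+(1-p)·4 ⇒ p(-4) = (1-p)(-2) ⇒ p = 1/3

P1 mixes 1/3 on A; P2 mixes 3/4 on P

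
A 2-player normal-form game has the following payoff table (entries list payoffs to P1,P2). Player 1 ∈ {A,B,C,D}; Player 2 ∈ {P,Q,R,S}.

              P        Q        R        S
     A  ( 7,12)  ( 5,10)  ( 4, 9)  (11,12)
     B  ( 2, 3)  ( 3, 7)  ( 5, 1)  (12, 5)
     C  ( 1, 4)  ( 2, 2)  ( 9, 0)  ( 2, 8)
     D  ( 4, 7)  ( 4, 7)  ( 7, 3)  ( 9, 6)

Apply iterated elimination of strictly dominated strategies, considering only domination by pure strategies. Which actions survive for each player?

P2 drop R (P beats it: A:12>9 B:3>1 C:4>0 D:7>3)
P1 drop C (A beats it: P:7>1 Q:5>2 S:11>2)
P1 drop D (A beats it: P:7>4 Q:5>4 S:11>9)
P1→{A,B} P2→{P,Q,S}

Remaining: P1:{A,B} P2:{P,Q,S}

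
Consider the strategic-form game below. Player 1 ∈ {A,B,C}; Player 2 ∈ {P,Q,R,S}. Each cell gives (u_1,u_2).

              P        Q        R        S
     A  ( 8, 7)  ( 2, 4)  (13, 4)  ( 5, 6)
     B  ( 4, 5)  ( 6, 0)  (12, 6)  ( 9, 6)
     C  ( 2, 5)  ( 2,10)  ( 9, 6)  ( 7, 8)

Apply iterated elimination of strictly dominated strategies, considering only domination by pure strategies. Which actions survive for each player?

Remaining: P1:{A,B} P2:{P,R,S}

P1 drop C (B beats it: P:4>2 Q:6>2 R:12>9 S:9>7)
P2 drop Q (P beats it: A:7>4 B:5>0)
P1→{A,B} P2→{P,R,S}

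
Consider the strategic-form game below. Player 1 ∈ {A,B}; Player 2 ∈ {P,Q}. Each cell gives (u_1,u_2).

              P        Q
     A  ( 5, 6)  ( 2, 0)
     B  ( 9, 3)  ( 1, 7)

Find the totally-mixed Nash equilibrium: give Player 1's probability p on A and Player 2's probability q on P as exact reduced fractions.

(p,q) = (2/5, 1/5)

P1 indiff ⇒ q·5+(1-q)·2 = q·9+(1-q)·1 ⇒ q(-4) = (1-q)(-1) ⇒ q = 1/5
P2 indiff ⇒ p·6+(1-p)·3 = p·0+(1-p)·7 ⇒ p(6) = (1-p)(4) ⇒ p = 2/5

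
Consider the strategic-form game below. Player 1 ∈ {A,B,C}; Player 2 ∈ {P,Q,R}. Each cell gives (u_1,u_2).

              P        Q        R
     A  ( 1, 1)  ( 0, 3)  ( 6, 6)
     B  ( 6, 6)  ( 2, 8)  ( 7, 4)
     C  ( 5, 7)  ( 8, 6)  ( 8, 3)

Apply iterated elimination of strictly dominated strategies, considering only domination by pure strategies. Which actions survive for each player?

P1 drop A (B beats it: P:6>1 Q:2>0 R:7>6)
P2 drop R (P beats it: B:6>4 C:7>3)
P1→{B,C} P2→{P,Q}

Remaining: P1:{B,C} P2:{P,Q}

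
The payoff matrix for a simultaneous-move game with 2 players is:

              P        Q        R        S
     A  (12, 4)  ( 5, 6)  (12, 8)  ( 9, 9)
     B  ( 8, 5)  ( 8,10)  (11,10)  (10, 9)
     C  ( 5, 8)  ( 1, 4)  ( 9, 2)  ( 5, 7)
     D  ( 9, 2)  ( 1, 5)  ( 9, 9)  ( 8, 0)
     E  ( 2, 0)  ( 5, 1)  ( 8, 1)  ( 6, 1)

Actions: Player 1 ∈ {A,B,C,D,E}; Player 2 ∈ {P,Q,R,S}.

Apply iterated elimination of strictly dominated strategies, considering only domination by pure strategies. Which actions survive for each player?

P1 drop C (A beats it: P:12>5 Q:5>1 R:12>9 S:9>5)
P1 drop D (A beats it: P:12>9 Q:5>1 R:12>9 S:9>8)
P1 drop E (B beats it: P:8>2 Q:8>5 R:11>8 S:10>6)
P2 drop P (Q beats it: A:6>4 B:10>5)
P1→{A,B} P2→{Q,R,S}

IESDS → P1:{A,B} P2:{Q,R,S}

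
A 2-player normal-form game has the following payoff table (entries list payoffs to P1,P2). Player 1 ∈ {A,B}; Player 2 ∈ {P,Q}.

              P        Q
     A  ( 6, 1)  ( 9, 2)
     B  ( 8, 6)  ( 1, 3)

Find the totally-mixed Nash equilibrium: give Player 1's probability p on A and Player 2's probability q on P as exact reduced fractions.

(p,q) = (3/4, 4/5)

P1 indiff ⇒ q·6+(1-q)·9 = q·8+(1-q)·1 ⇒ q(-2) = (1-q)(-8) ⇒ q = 4/5
P2 indiff ⇒ p·1+(1-p)·6 = p·2+(1-p)·3 ⇒ p(-1) = (1-p)(-3) ⇒ p = 3/4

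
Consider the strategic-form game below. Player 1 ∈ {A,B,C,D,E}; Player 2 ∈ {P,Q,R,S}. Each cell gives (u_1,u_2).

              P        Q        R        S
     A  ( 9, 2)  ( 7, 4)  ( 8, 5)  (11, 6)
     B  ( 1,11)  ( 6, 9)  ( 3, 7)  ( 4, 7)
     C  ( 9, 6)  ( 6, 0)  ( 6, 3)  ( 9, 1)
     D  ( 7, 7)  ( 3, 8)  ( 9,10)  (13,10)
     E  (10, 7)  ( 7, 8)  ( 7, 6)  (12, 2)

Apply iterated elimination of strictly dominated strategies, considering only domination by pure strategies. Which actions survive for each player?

Remaining: P1:{A,D,E} P2:{Q,R,S}

P1 drop B (A beats it: P:9>1 Q:7>6 R:8>3 S:11>4)
P1 drop C (E beats it: P:10>9 Q:7>6 R:7>6 S:12>9)
P2 drop P (Q beats it: A:4>2 D:8>7 E:8>7)
P1→{A,D,E} P2→{Q,R,S}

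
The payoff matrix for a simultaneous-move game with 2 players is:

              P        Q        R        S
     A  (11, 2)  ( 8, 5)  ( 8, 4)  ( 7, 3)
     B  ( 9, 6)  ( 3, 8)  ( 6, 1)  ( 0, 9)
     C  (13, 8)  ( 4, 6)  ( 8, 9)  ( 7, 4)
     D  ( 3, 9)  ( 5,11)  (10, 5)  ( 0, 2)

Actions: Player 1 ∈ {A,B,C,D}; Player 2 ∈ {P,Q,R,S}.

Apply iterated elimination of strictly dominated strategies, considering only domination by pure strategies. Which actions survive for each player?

Survivors P1:{A,C,D} P2:{P,Q,R}

P1 drop B (A beats it: P:11>9 Q:8>3 R:8>6 S:7>0)
P2 drop S (Q beats it: A:5>3 C:6>4 D:11>2)
P1→{A,C,D} P2→{P,Q,R}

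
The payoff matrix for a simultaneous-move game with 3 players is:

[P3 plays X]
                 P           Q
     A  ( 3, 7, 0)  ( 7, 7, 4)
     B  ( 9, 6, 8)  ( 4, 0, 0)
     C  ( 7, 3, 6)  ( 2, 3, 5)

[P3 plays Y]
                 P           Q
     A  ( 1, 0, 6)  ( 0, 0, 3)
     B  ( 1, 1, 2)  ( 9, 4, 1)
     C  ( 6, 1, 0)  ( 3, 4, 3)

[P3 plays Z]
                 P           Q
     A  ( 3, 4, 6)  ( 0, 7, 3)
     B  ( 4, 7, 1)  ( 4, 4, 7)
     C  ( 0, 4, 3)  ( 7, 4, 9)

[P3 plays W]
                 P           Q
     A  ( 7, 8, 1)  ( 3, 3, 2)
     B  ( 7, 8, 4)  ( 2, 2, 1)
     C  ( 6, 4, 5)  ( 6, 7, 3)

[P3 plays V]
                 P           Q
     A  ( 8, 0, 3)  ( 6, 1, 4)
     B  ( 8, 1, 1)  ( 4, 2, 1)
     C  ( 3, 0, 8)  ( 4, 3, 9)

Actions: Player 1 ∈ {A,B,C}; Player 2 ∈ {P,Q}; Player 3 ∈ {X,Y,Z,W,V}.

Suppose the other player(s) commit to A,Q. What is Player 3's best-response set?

BR_3 = {X,V}

u_3(X vs A,Q) = 4
u_3(Y vs A,Q) = 3
u_3(Z vs A,Q) = 3
u_3(W vs A,Q) = 2
u_3(V vs A,Q) = 4
max payoff 4 at {X,V}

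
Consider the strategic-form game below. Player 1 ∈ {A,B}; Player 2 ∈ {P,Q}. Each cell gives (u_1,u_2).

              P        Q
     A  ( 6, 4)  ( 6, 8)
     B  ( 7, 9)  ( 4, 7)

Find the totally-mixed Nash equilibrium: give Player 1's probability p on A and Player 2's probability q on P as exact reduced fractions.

P1 indiff ⇒ q·6+(1-q)·6 = q·7+(1-q)·4 ⇒ q(-1) = (1-q)(-2) ⇒ q = 2/3
P2 indiff ⇒ p·4+(1-p)·9 = p·8+(1-p)·7 ⇒ p(-4) = (1-p)(-2) ⇒ p = 1/3

P1 mixes 1/3 on A; P2 mixes 2/3 on P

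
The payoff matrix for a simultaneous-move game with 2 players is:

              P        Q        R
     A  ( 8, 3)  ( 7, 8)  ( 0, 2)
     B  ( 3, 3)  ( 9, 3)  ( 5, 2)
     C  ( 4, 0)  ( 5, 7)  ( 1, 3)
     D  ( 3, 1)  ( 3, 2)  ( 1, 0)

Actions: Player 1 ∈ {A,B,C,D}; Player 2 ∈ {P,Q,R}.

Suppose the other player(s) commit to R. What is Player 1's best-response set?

u_1(A vs R) = 0
u_1(B vs R) = 5
u_1(C vs R) = 1
u_1(D vs R) = 1
max payoff 5 at {B}

BR_1 = {B}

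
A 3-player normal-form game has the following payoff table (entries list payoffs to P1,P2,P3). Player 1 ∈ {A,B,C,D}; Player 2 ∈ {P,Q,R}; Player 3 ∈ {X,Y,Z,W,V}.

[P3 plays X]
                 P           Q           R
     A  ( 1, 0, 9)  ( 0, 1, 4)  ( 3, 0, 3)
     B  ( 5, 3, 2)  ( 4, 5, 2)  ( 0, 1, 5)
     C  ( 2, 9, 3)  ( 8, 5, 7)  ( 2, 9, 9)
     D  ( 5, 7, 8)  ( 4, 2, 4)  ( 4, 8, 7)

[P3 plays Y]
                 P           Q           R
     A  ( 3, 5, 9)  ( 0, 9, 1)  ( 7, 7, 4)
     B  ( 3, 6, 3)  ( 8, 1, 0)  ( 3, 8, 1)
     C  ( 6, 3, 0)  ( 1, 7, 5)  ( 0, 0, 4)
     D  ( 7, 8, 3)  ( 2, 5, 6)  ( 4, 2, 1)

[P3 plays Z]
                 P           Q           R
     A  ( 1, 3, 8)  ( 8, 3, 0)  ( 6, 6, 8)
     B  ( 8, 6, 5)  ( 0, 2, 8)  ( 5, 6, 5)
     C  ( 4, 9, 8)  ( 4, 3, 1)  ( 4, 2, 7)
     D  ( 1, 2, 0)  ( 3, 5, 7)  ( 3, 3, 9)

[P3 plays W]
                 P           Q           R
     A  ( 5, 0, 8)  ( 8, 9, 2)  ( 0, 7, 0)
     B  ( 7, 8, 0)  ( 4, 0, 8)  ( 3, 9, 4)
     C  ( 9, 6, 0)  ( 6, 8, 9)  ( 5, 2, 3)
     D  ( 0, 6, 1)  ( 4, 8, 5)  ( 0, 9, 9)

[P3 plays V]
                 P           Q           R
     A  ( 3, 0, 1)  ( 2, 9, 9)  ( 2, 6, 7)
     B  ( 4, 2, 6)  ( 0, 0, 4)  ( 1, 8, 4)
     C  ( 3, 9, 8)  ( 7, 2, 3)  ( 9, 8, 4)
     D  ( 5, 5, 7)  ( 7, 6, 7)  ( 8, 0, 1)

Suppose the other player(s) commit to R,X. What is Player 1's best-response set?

BR_1 = {D}

u_1(A vs R,X) = 3
u_1(B vs R,X) = 0
u_1(C vs R,X) = 2
u_1(D vs R,X) = 4
max payoff 4 at {D}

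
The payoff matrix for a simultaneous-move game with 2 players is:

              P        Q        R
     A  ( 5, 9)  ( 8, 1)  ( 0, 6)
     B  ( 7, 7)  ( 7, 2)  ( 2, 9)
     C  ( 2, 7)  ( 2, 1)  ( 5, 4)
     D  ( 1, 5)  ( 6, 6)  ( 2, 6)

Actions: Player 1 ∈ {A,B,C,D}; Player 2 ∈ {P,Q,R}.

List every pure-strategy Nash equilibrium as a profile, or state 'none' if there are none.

Equilibria: none

(A,P): not NE [P1→B gives 7>5]
(A,Q): not NE [P2→P gives 9>1]
(A,R): not NE [P1→C gives 5>0; P2→P gives 9>6]
(B,P): not NE [P2→R gives 9>7]
(B,Q): not NE [P1→A gives 8>7; P2→R gives 9>2]
(B,R): not NE [P1→C gives 5>2]
(C,P): not NE [P1→B gives 7>2]
(C,Q): not NE [P1→A gives 8>2; P2→P gives 7>1]
(C,R): not NE [P2→P gives 7>4]
(D,P): not NE [P1→B gives 7>1; P2→R gives 6>5]
(D,Q): not NE [P1→A gives 8>6]
(D,R): not NE [P1→C gives 5>2]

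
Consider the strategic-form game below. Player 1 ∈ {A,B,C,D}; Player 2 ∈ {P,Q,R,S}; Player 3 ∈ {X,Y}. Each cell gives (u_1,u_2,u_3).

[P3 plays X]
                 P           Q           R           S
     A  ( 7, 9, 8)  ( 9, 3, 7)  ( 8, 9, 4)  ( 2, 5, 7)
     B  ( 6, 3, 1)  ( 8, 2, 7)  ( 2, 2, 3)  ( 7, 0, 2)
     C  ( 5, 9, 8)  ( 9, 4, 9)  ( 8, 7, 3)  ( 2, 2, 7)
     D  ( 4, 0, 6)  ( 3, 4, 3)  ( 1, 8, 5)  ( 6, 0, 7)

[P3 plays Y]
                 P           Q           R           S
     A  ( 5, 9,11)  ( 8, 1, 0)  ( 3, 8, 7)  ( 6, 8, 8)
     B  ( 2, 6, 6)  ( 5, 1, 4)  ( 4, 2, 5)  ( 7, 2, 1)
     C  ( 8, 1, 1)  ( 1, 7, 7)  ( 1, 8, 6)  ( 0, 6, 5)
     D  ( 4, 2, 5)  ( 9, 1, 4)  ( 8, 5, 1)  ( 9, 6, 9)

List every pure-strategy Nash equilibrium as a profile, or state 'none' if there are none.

(A,P,X): not NE [P3→Y gives 11>8]
(A,P,Y): not NE [P1→C gives 8>5]
(A,Q,X): not NE [P2→R gives 9>3]
(A,Q,Y): not NE [P1→D gives 9>8; P2→P gives 9>1; P3→X gives 7>0]
(A,R,X): not NE [P3→Y gives 7>4]
(A,R,Y): not NE [P1→D gives 8>3; P2→P gives 9>8]
(A,S,X): not NE [P1→B gives 7>2; P2→R gives 9>5; P3→Y gives 8>7]
(A,S,Y): not NE [P1→D gives 9>6; P2→P gives 9>8]
(B,P,X): not NE [P1→A gives 7>6; P3→Y gives 6>1]
(B,P,Y): not NE [P1→C gives 8>2]
(B,Q,X): not NE [P1→C gives 9>8; P2→P gives 3>2]
(B,Q,Y): not NE [P1→D gives 9>5; P2→P gives 6>1; P3→X gives 7>4]
(B,R,X): not NE [P1→C gives 8>2; P2→P gives 3>2; P3→Y gives 5>3]
(B,R,Y): not NE [P1→D gives 8>4; P2→P gives 6>2]
(B,S,X): not NE [P2→P gives 3>0]
(B,S,Y): not NE [P1→D gives 9>7; P2→P gives 6>2; P3→X gives 2>1]
(C,P,X): not NE [P1→A gives 7>5]
(C,P,Y): not NE [P2→R gives 8>1; P3→X gives 8>1]
(C,Q,X): not NE [P2→P gives 9>4]
(C,Q,Y): not NE [P1→D gives 9>1; P2→R gives 8>7; P3→X gives 9>7]
(C,R,X): not NE [P2→P gives 9>7; P3→Y gives 6>3]
(C,R,Y): not NE [P1→D gives 8>1]
(C,S,X): not NE [P1→B gives 7>2; P2→P gives 9>2]
(C,S,Y): not NE [P1→D gives 9>0; P2→R gives 8>6; P3→X gives 7>5]
(D,P,X): not NE [P1→A gives 7>4; P2→R gives 8>0]
(D,P,Y): not NE [P1→C gives 8>4; P2→S gives 6>2; P3→X gives 6>5]
(D,Q,X): not NE [P1→C gives 9>3; P2→R gives 8>4; P3→Y gives 4>3]
(D,Q,Y): not NE [P2→S gives 6>1]
(D,R,X): not NE [P1→C gives 8>1]
(D,R,Y): not NE [P2→S gives 6>5; P3→X gives 5>1]
(D,S,X): not NE [P1→B gives 7>6; P2→R gives 8>0; P3→Y gives 9>7]
(D,S,Y): NE

NE set: (D,S,Y)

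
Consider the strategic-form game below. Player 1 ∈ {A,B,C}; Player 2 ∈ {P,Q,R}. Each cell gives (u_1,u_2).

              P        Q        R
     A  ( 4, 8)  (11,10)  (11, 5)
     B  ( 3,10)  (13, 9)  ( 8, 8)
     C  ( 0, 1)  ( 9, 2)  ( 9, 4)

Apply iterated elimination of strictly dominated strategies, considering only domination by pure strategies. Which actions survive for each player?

Survivors P1:{A,B} P2:{P,Q}

P1 drop C (A beats it: P:4>0 Q:11>9 R:11>9)
P2 drop R (P beats it: A:8>5 B:10>8)
P1→{A,B} P2→{P,Q}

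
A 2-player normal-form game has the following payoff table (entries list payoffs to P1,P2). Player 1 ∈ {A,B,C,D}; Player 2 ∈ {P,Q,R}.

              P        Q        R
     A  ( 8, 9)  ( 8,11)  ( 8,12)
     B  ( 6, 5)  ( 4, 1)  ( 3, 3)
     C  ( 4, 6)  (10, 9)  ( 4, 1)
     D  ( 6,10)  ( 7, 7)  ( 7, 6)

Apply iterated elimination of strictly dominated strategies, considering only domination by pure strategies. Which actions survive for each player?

P1 drop B (A beats it: P:8>6 Q:8>4 R:8>3)
P1 drop D (A beats it: P:8>6 Q:8>7 R:8>7)
P2 drop P (Q beats it: A:11>9 C:9>6)
P1→{A,C} P2→{Q,R}

IESDS → P1:{A,C} P2:{Q,R}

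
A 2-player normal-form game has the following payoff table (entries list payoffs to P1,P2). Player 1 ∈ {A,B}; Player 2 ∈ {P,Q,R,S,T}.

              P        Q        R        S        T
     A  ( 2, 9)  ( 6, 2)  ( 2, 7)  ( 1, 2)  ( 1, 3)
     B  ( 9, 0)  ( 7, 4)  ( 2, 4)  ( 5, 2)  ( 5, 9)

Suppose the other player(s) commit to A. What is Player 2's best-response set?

BR_2 = {P}

u_2(P vs A) = 9
u_2(Q vs A) = 2
u_2(R vs A) = 7
u_2(S vs A) = 2
u_2(T vs A) = 3
max payoff 9 at {P}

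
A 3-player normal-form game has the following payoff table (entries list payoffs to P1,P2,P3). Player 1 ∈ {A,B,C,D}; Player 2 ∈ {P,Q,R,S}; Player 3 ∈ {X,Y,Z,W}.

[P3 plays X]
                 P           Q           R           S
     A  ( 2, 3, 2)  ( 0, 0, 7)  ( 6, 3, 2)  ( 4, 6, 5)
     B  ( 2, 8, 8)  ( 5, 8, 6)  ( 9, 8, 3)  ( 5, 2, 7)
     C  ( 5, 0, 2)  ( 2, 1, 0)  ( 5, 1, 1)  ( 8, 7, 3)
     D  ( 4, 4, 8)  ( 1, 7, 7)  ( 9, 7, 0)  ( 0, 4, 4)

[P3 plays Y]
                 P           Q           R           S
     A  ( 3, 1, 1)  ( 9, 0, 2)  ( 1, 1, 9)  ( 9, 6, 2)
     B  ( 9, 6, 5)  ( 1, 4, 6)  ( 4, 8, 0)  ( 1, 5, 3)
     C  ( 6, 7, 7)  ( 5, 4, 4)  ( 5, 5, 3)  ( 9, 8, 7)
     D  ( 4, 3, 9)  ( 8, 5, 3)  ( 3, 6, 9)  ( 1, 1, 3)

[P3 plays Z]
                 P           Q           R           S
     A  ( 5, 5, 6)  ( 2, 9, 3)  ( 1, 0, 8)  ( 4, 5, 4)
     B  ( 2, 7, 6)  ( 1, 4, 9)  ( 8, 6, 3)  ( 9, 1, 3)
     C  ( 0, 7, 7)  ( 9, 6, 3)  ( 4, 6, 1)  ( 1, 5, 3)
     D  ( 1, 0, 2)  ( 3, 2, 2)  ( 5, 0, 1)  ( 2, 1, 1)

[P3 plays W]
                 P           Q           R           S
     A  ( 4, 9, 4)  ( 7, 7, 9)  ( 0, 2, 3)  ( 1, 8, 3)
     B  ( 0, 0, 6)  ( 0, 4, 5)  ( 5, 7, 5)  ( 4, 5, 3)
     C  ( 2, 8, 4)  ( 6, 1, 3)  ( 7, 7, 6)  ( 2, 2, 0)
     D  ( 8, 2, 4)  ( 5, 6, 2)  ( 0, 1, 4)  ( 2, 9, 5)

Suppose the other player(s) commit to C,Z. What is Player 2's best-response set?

u_2(P vs C,Z) = 7
u_2(Q vs C,Z) = 6
u_2(R vs C,Z) = 6
u_2(S vs C,Z) = 5
max payoff 7 at {P}

BR_2 = {P}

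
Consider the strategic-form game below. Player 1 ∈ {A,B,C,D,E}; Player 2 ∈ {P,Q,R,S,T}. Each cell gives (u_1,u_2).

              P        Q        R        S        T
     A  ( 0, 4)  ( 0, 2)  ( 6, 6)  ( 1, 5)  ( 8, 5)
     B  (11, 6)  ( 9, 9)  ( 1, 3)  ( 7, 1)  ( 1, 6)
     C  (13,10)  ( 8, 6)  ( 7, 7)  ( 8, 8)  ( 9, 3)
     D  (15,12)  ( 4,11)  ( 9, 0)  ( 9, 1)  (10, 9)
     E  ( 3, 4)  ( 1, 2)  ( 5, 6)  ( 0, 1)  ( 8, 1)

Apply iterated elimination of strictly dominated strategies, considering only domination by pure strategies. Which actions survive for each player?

P1 drop A (C beats it: P:13>0 Q:8>0 R:7>6 S:8>1 T:9>8)
P1 drop E (C beats it: P:13>3 Q:8>1 R:7>5 S:8>0 T:9>8)
P2 drop R (P beats it: B:6>3 C:10>7 D:12>0)
P2 drop S (P beats it: B:6>1 C:10>8 D:12>1)
P2 drop T (Q beats it: B:9>6 C:6>3 D:11>9)
P1→{B,C,D} P2→{P,Q}

Remaining: P1:{B,C,D} P2:{P,Q}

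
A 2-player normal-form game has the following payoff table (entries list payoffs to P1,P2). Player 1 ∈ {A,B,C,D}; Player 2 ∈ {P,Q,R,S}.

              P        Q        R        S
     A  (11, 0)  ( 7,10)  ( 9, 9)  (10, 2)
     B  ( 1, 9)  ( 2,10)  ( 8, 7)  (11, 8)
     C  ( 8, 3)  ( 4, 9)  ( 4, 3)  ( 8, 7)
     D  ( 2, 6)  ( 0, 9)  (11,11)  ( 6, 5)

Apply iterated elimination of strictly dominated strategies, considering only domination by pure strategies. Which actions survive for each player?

P1 drop C (A beats it: P:11>8 Q:7>4 R:9>4 S:10>8)
P2 drop P (Q beats it: A:10>0 B:10>9 D:9>6)
P2 drop S (Q beats it: A:10>2 B:10>8 D:9>5)
P1 drop B (A beats it: Q:7>2 R:9>8)
P1→{A,D} P2→{Q,R}

IESDS → P1:{A,D} P2:{Q,R}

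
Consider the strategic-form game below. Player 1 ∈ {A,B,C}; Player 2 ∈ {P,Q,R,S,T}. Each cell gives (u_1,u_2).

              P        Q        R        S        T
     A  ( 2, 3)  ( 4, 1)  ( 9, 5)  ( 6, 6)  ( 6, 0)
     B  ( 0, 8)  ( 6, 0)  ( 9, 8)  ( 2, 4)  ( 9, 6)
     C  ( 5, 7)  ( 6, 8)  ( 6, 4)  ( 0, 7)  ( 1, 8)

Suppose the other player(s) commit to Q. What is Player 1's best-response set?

u_1(A vs Q) = 4
u_1(B vs Q) = 6
u_1(C vs Q) = 6
max payoff 6 at {B,C}

P1 best: {B,C}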